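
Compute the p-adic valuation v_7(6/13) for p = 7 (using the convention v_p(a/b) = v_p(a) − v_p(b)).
v_7(6/13) = 0

Factor powers of 7 from the numerator and denominator of the reduced fraction: 6 = 7^0 · 6 and 13 = 7^0 · 13. Apply v_p(a/b) = v_p(a) − v_p(b): v_7(6/13) = 0 − 0 = 0.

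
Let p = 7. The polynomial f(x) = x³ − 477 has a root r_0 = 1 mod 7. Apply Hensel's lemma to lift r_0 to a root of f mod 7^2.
r_1 = 29 (mod 49)

Hensel: r_{i+1} = r_i − f(r_i)/f′(r_i) mod 7^{i+2}, where f′(x) = 3x². Iterate:
  r_0 = 1 (mod 7)
  r_1 = 29 (mod 49)
Final: r = 29 with f(r) ≡ 0 mod 7^2.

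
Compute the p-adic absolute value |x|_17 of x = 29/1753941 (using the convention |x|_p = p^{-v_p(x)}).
|29/1753941|_17 = 83521

Step 1 — compute v_17(x) by factoring powers of 17 out of the numerator and denominator: v_17(29/1753941) = -4. Step 2 — apply |x|_p = p^{-v_p(x)} = 17^{4} = 83521.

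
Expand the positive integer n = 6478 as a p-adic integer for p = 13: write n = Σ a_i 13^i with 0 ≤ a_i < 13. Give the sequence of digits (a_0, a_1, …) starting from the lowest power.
(a_0, a_1, …) = (4, 4, 12, 2)

Repeated division by 13 gives the digits low-to-high: 6478 = 4 + 4·13^1 + 12·13^2 + 2·13^3. Digit sequence: (4, 4, 12, 2).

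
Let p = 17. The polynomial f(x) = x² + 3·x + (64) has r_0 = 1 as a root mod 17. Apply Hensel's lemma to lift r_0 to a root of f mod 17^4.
r_3 = 60793 (mod 83521)

Hensel: r_{i+1} = r_i − f(r_i)·(f′(r_i))^{-1} mod 17^{i+2}, f′(x) = 2x + 3. Iterate:
  r_0 = 1 (mod 17)
  r_1 = 103 (mod 289)
  r_2 = 1837 (mod 4913)
  r_3 = 60793 (mod 83521)
Final: r = 60793 satisfies f(r) ≡ 0 mod 17^4.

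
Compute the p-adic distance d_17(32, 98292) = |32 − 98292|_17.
d_17(32, 98292) = 1/4913

Step 1 — x − y = 32 − 98292 = -98260. Step 2 — v_17(-98260) = 3 (factor: -98260 = −(17^3 · 20); the sign does not affect v_p). Step 3 — |x − y|_17 = 17^{-3} = 1/4913.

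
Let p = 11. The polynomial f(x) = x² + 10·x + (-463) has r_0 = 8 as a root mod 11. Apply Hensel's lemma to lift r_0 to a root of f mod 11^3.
r_2 = 118 (mod 1331)

Hensel: r_{i+1} = r_i − f(r_i)·(f′(r_i))^{-1} mod 11^{i+2}, f′(x) = 2x + 10. Iterate:
  r_0 = 8 (mod 11)
  r_1 = 118 (mod 121)
  r_2 = 118 (mod 1331)
Final: r = 118 satisfies f(r) ≡ 0 mod 11^3.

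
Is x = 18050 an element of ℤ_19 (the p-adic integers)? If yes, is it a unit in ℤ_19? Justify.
x ∈ ℤ_19 but not a unit; v_19(x) = 2 > 0

ℤ_19 = {x ∈ ℚ_19 : v_19(x) ≥ 0} and ℤ_19^× = {x ∈ ℤ_19 : v_19(x) = 0}. Here v_19(18050) = v_19(num) − v_19(den) = 2; compare against these criteria.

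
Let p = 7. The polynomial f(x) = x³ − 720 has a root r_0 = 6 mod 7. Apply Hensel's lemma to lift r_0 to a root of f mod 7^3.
r_2 = 223 (mod 343)

Hensel: r_{i+1} = r_i − f(r_i)/f′(r_i) mod 7^{i+2}, where f′(x) = 3x². Iterate:
  r_0 = 6 (mod 7)
  r_1 = 27 (mod 49)
  r_2 = 223 (mod 343)
Final: r = 223 with f(r) ≡ 0 mod 7^3.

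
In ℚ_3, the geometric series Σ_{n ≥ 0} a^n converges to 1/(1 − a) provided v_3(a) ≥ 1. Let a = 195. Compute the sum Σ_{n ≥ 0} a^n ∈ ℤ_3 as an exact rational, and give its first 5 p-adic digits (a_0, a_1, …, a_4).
Σ a^n = 1/(1 − a) = -1/194;  first 5 digits = (1, 2, 1, 1, 1)

v_3(a) = 1 ≥ 1, so the series converges in ℤ_3 to 1/(1 − a) = 1/(1 − 195) = -1/194. Expand this rational in ℤ_3: compute digits iteratively via d_i = x_i mod 3, x_{i+1} = (x_i − d_i)/3. The first 5 digits are (1, 2, 1, 1, 1).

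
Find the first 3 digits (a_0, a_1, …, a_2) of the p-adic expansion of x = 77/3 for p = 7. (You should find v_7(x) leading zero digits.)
(a_0, …, a_2) = (0, 6, 2)

v_7(77/3) = 1, so a_0 = ... = a_0 = 0. Factor out: x = 7^1 · u with u = 11/3 a unit in ℤ_7. Expand u iteratively via a_{v+i} = u_i mod 7, u_{i+1} = (u_i − a_{v+i})/7:
  u_0 = 11/3;  a_1 = 6;  u_1 = (u_0 − 6)/7 = -1/3
  u_1 = -1/3;  a_2 = 2;  u_2 = (u_1 − 2)/7 = -1/3
Digits: (0, 6, 2).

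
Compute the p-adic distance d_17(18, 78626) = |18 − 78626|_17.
d_17(18, 78626) = 1/4913

Step 1 — x − y = 18 − 78626 = -78608. Step 2 — v_17(-78608) = 3 (factor: -78608 = −(17^3 · 16); the sign does not affect v_p). Step 3 — |x − y|_17 = 17^{-3} = 1/4913.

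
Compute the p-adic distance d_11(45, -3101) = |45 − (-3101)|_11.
d_11(45, -3101) = 1/121

Step 1 — x − y = 45 − (-3101) = 3146. Step 2 — v_11(3146) = 2 (factor: 3146 = (11^2 · 26); the sign does not affect v_p). Step 3 — |x − y|_11 = 11^{-2} = 1/121.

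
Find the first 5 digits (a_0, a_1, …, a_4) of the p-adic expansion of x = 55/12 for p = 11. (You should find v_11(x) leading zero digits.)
(a_0, …, a_4) = (0, 5, 6, 4, 6)

v_11(55/12) = 1, so a_0 = ... = a_0 = 0. Factor out: x = 11^1 · u with u = 5/12 a unit in ℤ_11. Expand u iteratively via a_{v+i} = u_i mod 11, u_{i+1} = (u_i − a_{v+i})/11:
  u_0 = 5/12;  a_1 = 5;  u_1 = (u_0 − 5)/11 = -5/12
  u_1 = -5/12;  a_2 = 6;  u_2 = (u_1 − 6)/11 = -7/12
  u_2 = -7/12;  a_3 = 4;  u_3 = (u_2 − 4)/11 = -5/12
  u_3 = -5/12;  a_4 = 6;  u_4 = (u_3 − 6)/11 = -7/12
Digits: (0, 5, 6, 4, 6).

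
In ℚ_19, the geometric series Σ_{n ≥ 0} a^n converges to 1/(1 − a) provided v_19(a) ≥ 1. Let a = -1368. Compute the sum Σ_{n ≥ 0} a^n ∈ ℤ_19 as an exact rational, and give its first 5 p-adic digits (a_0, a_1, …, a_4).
Σ a^n = 1/(1 − a) = 1/1369;  first 5 digits = (1, 4, 12, 13, 5)

v_19(a) = 1 ≥ 1, so the series converges in ℤ_19 to 1/(1 − a) = 1/(1 − (-1368)) = 1/1369. Expand this rational in ℤ_19: compute digits iteratively via d_i = x_i mod 19, x_{i+1} = (x_i − d_i)/19. The first 5 digits are (1, 4, 12, 13, 5).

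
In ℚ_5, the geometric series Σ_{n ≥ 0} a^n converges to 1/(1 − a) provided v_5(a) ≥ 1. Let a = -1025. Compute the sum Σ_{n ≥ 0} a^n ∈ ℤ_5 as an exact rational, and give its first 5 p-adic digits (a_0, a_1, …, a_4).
Σ a^n = 1/(1 − a) = 1/1026;  first 5 digits = (1, 0, 4, 1, 4)

v_5(a) = 2 ≥ 1, so the series converges in ℤ_5 to 1/(1 − a) = 1/(1 − (-1025)) = 1/1026. Expand this rational in ℤ_5: compute digits iteratively via d_i = x_i mod 5, x_{i+1} = (x_i − d_i)/5. The first 5 digits are (1, 0, 4, 1, 4).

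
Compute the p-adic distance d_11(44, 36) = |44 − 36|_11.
d_11(44, 36) = 1

Step 1 — x − y = 44 − 36 = 8. Step 2 — v_11(8) = 0 (factor: 8 = (11^0 · 8); the sign does not affect v_p). Step 3 — |x − y|_11 = 11^{0} = 1.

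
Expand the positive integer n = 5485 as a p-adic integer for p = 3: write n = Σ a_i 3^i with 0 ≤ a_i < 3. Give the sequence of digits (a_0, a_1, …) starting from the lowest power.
(a_0, a_1, …) = (1, 1, 0, 2, 1, 1, 1, 2)

Repeated division by 3 gives the digits low-to-high: 5485 = 1 + 1·3^1 + 2·3^3 + 1·3^4 + 1·3^5 + 1·3^6 + 2·3^7. Digit sequence: (1, 1, 0, 2, 1, 1, 1, 2).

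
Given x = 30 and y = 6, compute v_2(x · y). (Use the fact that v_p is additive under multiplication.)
v_2(180) = 2

v_p(x) = 1 (factor: 30 = 2^1 · 15); v_p(y) = 1 (factor: 6 = 2^1 · 3). Additivity: v_p(xy) = v_p(x) + v_p(y) = 1 + 1 = 2. (Direct check: xy = 180 = 2^2 · (45).)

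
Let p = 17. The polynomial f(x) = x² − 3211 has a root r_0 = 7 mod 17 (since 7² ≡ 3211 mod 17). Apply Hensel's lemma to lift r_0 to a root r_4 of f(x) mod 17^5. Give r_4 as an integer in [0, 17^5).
r_4 = 1329509 (mod 1419857)

Hensel's recurrence: r_{i+1} = r_i − f(r_i)·(f′(r_i))^{-1} mod 17^{i+2}, with f′(x) = 2x. Iterate:
  r_0 = 7 (mod 17)
  r_1 = 109 (mod 289)
  r_2 = 2999 (mod 4913)
  r_3 = 76694 (mod 83521)
  r_4 = 1329509 (mod 1419857)
Final: r_4 = 1329509, and one checks f(r_4) ≡ 0 mod 17^5.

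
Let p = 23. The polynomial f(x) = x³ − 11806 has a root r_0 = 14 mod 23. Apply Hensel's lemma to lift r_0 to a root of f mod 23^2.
r_1 = 60 (mod 529)

Hensel: r_{i+1} = r_i − f(r_i)/f′(r_i) mod 23^{i+2}, where f′(x) = 3x². Iterate:
  r_0 = 14 (mod 23)
  r_1 = 60 (mod 529)
Final: r = 60 with f(r) ≡ 0 mod 23^2.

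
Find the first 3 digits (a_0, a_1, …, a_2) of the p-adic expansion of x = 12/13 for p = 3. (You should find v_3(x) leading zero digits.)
(a_0, …, a_2) = (0, 1, 0)

v_3(12/13) = 1, so a_0 = ... = a_0 = 0. Factor out: x = 3^1 · u with u = 4/13 a unit in ℤ_3. Expand u iteratively via a_{v+i} = u_i mod 3, u_{i+1} = (u_i − a_{v+i})/3:
  u_0 = 4/13;  a_1 = 1;  u_1 = (u_0 − 1)/3 = -3/13
  u_1 = -3/13;  a_2 = 0;  u_2 = (u_1 − 0)/3 = -1/13
Digits: (0, 1, 0).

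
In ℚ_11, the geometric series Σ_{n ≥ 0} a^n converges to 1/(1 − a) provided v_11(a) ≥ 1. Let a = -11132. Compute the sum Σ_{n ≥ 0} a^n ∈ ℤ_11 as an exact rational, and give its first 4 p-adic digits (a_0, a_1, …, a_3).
Σ a^n = 1/(1 − a) = 1/11133;  first 4 digits = (1, 0, 7, 2)

v_11(a) = 2 ≥ 1, so the series converges in ℤ_11 to 1/(1 − a) = 1/(1 − (-11132)) = 1/11133. Expand this rational in ℤ_11: compute digits iteratively via d_i = x_i mod 11, x_{i+1} = (x_i − d_i)/11. The first 4 digits are (1, 0, 7, 2).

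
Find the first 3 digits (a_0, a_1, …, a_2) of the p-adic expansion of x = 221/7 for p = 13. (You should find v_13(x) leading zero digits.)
(a_0, …, a_2) = (0, 8, 7)

v_13(221/7) = 1, so a_0 = ... = a_0 = 0. Factor out: x = 13^1 · u with u = 17/7 a unit in ℤ_13. Expand u iteratively via a_{v+i} = u_i mod 13, u_{i+1} = (u_i − a_{v+i})/13:
  u_0 = 17/7;  a_1 = 8;  u_1 = (u_0 − 8)/13 = -3/7
  u_1 = -3/7;  a_2 = 7;  u_2 = (u_1 − 7)/13 = -4/7
Digits: (0, 8, 7).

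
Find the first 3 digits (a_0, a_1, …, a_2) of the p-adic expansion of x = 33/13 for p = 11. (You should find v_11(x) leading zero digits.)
(a_0, …, a_2) = (0, 7, 7)

v_11(33/13) = 1, so a_0 = ... = a_0 = 0. Factor out: x = 11^1 · u with u = 3/13 a unit in ℤ_11. Expand u iteratively via a_{v+i} = u_i mod 11, u_{i+1} = (u_i − a_{v+i})/11:
  u_0 = 3/13;  a_1 = 7;  u_1 = (u_0 − 7)/11 = -8/13
  u_1 = -8/13;  a_2 = 7;  u_2 = (u_1 − 7)/11 = -9/13
Digits: (0, 7, 7).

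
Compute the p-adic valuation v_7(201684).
v_7(201684) = 5

v_7(n) is the largest exponent k such that 7^k divides n. Factor out: 201684 = 7^5 · 12. (Sign doesn't affect v_p.) So v_7(201684) = 5.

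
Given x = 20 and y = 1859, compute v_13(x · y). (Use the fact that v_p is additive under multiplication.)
v_13(37180) = 2

v_p(x) = 0 (factor: 20 = 13^0 · 20); v_p(y) = 2 (factor: 1859 = 13^2 · 11). Additivity: v_p(xy) = v_p(x) + v_p(y) = 0 + 2 = 2. (Direct check: xy = 37180 = 13^2 · (220).)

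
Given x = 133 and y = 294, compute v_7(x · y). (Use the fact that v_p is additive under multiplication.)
v_7(39102) = 3

v_p(x) = 1 (factor: 133 = 7^1 · 19); v_p(y) = 2 (factor: 294 = 7^2 · 6). Additivity: v_p(xy) = v_p(x) + v_p(y) = 1 + 2 = 3. (Direct check: xy = 39102 = 7^3 · (114).)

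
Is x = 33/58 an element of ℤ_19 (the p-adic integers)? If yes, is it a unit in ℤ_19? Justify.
x ∈ ℤ_19^× (unit); v_19(x) = 0

ℤ_19 = {x ∈ ℚ_19 : v_19(x) ≥ 0} and ℤ_19^× = {x ∈ ℤ_19 : v_19(x) = 0}. Here v_19(33/58) = v_19(num) − v_19(den) = 0; compare against these criteria.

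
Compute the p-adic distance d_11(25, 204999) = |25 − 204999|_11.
d_11(25, 204999) = 1/14641

Step 1 — x − y = 25 − 204999 = -204974. Step 2 — v_11(-204974) = 4 (factor: -204974 = −(11^4 · 14); the sign does not affect v_p). Step 3 — |x − y|_11 = 11^{-4} = 1/14641.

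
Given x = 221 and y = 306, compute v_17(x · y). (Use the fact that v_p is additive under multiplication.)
v_17(67626) = 2

v_p(x) = 1 (factor: 221 = 17^1 · 13); v_p(y) = 1 (factor: 306 = 17^1 · 18). Additivity: v_p(xy) = v_p(x) + v_p(y) = 1 + 1 = 2. (Direct check: xy = 67626 = 17^2 · (234).)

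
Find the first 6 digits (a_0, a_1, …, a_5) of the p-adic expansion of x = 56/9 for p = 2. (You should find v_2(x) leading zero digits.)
(a_0, …, a_5) = (0, 0, 0, 1, 1, 1)

v_2(56/9) = 3, so a_0 = ... = a_2 = 0. Factor out: x = 2^3 · u with u = 7/9 a unit in ℤ_2. Expand u iteratively via a_{v+i} = u_i mod 2, u_{i+1} = (u_i − a_{v+i})/2:
  u_0 = 7/9;  a_3 = 1;  u_1 = (u_0 − 1)/2 = -1/9
  u_1 = -1/9;  a_4 = 1;  u_2 = (u_1 − 1)/2 = -5/9
  u_2 = -5/9;  a_5 = 1;  u_3 = (u_2 − 1)/2 = -7/9
Digits: (0, 0, 0, 1, 1, 1).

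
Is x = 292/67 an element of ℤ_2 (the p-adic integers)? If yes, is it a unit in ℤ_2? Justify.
x ∈ ℤ_2 but not a unit; v_2(x) = 2 > 0

ℤ_2 = {x ∈ ℚ_2 : v_2(x) ≥ 0} and ℤ_2^× = {x ∈ ℤ_2 : v_2(x) = 0}. Here v_2(292/67) = v_2(num) − v_2(den) = 2; compare against these criteria.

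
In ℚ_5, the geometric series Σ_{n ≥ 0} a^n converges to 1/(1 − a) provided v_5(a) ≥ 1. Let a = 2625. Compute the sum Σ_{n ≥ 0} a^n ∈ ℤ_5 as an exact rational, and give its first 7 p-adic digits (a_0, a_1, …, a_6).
Σ a^n = 1/(1 − a) = -1/2624;  first 7 digits = (1, 0, 0, 1, 4, 0, 1)

v_5(a) = 3 ≥ 1, so the series converges in ℤ_5 to 1/(1 − a) = 1/(1 − 2625) = -1/2624. Expand this rational in ℤ_5: compute digits iteratively via d_i = x_i mod 5, x_{i+1} = (x_i − d_i)/5. The first 7 digits are (1, 0, 0, 1, 4, 0, 1).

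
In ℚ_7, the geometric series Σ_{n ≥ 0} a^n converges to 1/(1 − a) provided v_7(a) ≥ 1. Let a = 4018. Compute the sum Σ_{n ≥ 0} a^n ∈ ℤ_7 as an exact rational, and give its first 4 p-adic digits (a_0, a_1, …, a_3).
Σ a^n = 1/(1 − a) = -1/4017;  first 4 digits = (1, 0, 5, 4)

v_7(a) = 2 ≥ 1, so the series converges in ℤ_7 to 1/(1 − a) = 1/(1 − 4018) = -1/4017. Expand this rational in ℤ_7: compute digits iteratively via d_i = x_i mod 7, x_{i+1} = (x_i − d_i)/7. The first 4 digits are (1, 0, 5, 4).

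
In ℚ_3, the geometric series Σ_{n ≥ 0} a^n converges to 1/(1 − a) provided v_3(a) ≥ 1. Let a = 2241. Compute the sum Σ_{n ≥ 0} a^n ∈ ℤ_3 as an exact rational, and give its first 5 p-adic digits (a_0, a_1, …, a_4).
Σ a^n = 1/(1 − a) = -1/2240;  first 5 digits = (1, 0, 0, 2, 0)

v_3(a) = 3 ≥ 1, so the series converges in ℤ_3 to 1/(1 − a) = 1/(1 − 2241) = -1/2240. Expand this rational in ℤ_3: compute digits iteratively via d_i = x_i mod 3, x_{i+1} = (x_i − d_i)/3. The first 5 digits are (1, 0, 0, 2, 0).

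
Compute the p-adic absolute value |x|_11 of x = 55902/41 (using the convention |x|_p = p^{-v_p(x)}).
|55902/41|_11 = 1/1331

Step 1 — compute v_11(x) by factoring powers of 11 out of the numerator and denominator: v_11(55902/41) = 3. Step 2 — apply |x|_p = p^{-v_p(x)} = 11^{-3} = 1/1331.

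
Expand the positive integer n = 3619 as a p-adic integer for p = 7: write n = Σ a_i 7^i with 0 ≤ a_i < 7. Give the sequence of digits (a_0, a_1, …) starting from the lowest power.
(a_0, a_1, …) = (0, 6, 3, 3, 1)

Repeated division by 7 gives the digits low-to-high: 3619 = 6·7^1 + 3·7^2 + 3·7^3 + 1·7^4. Digit sequence: (0, 6, 3, 3, 1).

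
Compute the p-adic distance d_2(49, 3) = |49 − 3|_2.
d_2(49, 3) = 1/2

Step 1 — x − y = 49 − 3 = 46. Step 2 — v_2(46) = 1 (factor: 46 = (2^1 · 23); the sign does not affect v_p). Step 3 — |x − y|_2 = 2^{-1} = 1/2.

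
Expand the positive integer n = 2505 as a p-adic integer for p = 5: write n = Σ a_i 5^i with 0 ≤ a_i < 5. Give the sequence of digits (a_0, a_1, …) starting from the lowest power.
(a_0, a_1, …) = (0, 1, 0, 0, 4)

Repeated division by 5 gives the digits low-to-high: 2505 = 1·5^1 + 4·5^4. Digit sequence: (0, 1, 0, 0, 4).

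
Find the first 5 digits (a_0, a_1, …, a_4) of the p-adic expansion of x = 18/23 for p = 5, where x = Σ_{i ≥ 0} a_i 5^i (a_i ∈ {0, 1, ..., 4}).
(a_0, …, a_4) = (1, 3, 2, 1, 1)

v_5(18/23) = 0 (numerator and denominator both coprime to 5), so x ∈ ℤ_5^×. Compute digits iteratively via a_i = x_i mod 5, x_{i+1} = (x_i − a_i)/5, with x_0 = x:
  x_0 = 18/23;  a_0 = 1;  x_1 = (x_0 − 1)/5 = -1/23
  x_1 = -1/23;  a_1 = 3;  x_2 = (x_1 − 3)/5 = -14/23
  x_2 = -14/23;  a_2 = 2;  x_3 = (x_2 − 2)/5 = -12/23
  x_3 = -12/23;  a_3 = 1;  x_4 = (x_3 − 1)/5 = -7/23
  x_4 = -7/23;  a_4 = 1;  x_5 = (x_4 − 1)/5 = -6/23
Digits: (1, 3, 2, 1, 1).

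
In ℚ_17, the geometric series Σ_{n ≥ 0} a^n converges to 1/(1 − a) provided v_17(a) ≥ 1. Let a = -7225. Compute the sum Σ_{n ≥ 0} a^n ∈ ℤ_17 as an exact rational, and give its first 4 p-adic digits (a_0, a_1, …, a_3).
Σ a^n = 1/(1 − a) = 1/7226;  first 4 digits = (1, 0, 9, 15)

v_17(a) = 2 ≥ 1, so the series converges in ℤ_17 to 1/(1 − a) = 1/(1 − (-7225)) = 1/7226. Expand this rational in ℤ_17: compute digits iteratively via d_i = x_i mod 17, x_{i+1} = (x_i − d_i)/17. The first 4 digits are (1, 0, 9, 15).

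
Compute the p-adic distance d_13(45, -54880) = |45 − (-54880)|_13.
d_13(45, -54880) = 1/2197

Step 1 — x − y = 45 − (-54880) = 54925. Step 2 — v_13(54925) = 3 (factor: 54925 = (13^3 · 25); the sign does not affect v_p). Step 3 — |x − y|_13 = 13^{-3} = 1/2197.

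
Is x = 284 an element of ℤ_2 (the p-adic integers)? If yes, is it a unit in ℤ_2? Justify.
x ∈ ℤ_2 but not a unit; v_2(x) = 2 > 0

ℤ_2 = {x ∈ ℚ_2 : v_2(x) ≥ 0} and ℤ_2^× = {x ∈ ℤ_2 : v_2(x) = 0}. Here v_2(284) = v_2(num) − v_2(den) = 2; compare against these criteria.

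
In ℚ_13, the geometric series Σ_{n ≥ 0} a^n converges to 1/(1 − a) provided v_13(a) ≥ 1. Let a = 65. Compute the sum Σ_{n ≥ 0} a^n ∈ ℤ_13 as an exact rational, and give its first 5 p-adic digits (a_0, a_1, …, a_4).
Σ a^n = 1/(1 − a) = -1/64;  first 5 digits = (1, 5, 12, 9, 10)

v_13(a) = 1 ≥ 1, so the series converges in ℤ_13 to 1/(1 − a) = 1/(1 − 65) = -1/64. Expand this rational in ℤ_13: compute digits iteratively via d_i = x_i mod 13, x_{i+1} = (x_i − d_i)/13. The first 5 digits are (1, 5, 12, 9, 10).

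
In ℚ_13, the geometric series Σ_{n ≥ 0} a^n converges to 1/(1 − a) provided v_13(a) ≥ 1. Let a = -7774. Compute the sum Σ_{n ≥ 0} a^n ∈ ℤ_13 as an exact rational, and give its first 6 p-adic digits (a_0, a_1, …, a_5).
Σ a^n = 1/(1 − a) = 1/7775;  first 6 digits = (1, 0, 6, 9, 9, 6)

v_13(a) = 2 ≥ 1, so the series converges in ℤ_13 to 1/(1 − a) = 1/(1 − (-7774)) = 1/7775. Expand this rational in ℤ_13: compute digits iteratively via d_i = x_i mod 13, x_{i+1} = (x_i − d_i)/13. The first 6 digits are (1, 0, 6, 9, 9, 6).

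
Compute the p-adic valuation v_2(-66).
v_2(-66) = 1

v_2(n) is the largest exponent k such that 2^k divides n. Factor out: -66 = -2^1 · 33. (Sign doesn't affect v_p.) So v_2(-66) = 1.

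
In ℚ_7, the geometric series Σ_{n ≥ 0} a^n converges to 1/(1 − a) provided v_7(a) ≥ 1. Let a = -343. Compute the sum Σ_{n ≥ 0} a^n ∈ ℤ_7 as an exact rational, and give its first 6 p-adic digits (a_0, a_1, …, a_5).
Σ a^n = 1/(1 − a) = 1/344;  first 6 digits = (1, 0, 0, 6, 6, 6)

v_7(a) = 3 ≥ 1, so the series converges in ℤ_7 to 1/(1 − a) = 1/(1 − (-343)) = 1/344. Expand this rational in ℤ_7: compute digits iteratively via d_i = x_i mod 7, x_{i+1} = (x_i − d_i)/7. The first 6 digits are (1, 0, 0, 6, 6, 6).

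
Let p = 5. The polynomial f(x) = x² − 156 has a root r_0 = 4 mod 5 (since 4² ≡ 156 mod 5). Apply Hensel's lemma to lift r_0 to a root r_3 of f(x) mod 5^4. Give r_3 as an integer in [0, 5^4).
r_3 = 534 (mod 625)

Hensel's recurrence: r_{i+1} = r_i − f(r_i)·(f′(r_i))^{-1} mod 5^{i+2}, with f′(x) = 2x. Iterate:
  r_0 = 4 (mod 5)
  r_1 = 9 (mod 25)
  r_2 = 34 (mod 125)
  r_3 = 534 (mod 625)
Final: r_3 = 534, and one checks f(r_3) ≡ 0 mod 5^4.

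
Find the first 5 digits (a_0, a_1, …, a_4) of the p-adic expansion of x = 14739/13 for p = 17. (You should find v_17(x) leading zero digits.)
(a_0, …, a_4) = (0, 0, 0, 12, 15)

v_17(14739/13) = 3, so a_0 = ... = a_2 = 0. Factor out: x = 17^3 · u with u = 3/13 a unit in ℤ_17. Expand u iteratively via a_{v+i} = u_i mod 17, u_{i+1} = (u_i − a_{v+i})/17:
  u_0 = 3/13;  a_3 = 12;  u_1 = (u_0 − 12)/17 = -9/13
  u_1 = -9/13;  a_4 = 15;  u_2 = (u_1 − 15)/17 = -12/13
Digits: (0, 0, 0, 12, 15).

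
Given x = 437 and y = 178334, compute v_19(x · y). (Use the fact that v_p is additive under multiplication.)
v_19(77931958) = 4

v_p(x) = 1 (factor: 437 = 19^1 · 23); v_p(y) = 3 (factor: 178334 = 19^3 · 26). Additivity: v_p(xy) = v_p(x) + v_p(y) = 1 + 3 = 4. (Direct check: xy = 77931958 = 19^4 · (598).)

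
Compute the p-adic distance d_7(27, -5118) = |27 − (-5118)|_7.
d_7(27, -5118) = 1/343

Step 1 — x − y = 27 − (-5118) = 5145. Step 2 — v_7(5145) = 3 (factor: 5145 = (7^3 · 15); the sign does not affect v_p). Step 3 — |x − y|_7 = 7^{-3} = 1/343.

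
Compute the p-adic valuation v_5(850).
v_5(850) = 2

v_5(n) is the largest exponent k such that 5^k divides n. Factor out: 850 = 5^2 · 34. (Sign doesn't affect v_p.) So v_5(850) = 2.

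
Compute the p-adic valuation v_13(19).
v_13(19) = 0

v_13(n) is the largest exponent k such that 13^k divides n. Factor out: 19 = 13^0 · 19. (Sign doesn't affect v_p.) So v_13(19) = 0.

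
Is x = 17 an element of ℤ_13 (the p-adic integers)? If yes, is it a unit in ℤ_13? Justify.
x ∈ ℤ_13^× (unit); v_13(x) = 0

ℤ_13 = {x ∈ ℚ_13 : v_13(x) ≥ 0} and ℤ_13^× = {x ∈ ℤ_13 : v_13(x) = 0}. Here v_13(17) = v_13(num) − v_13(den) = 0; compare against these criteria.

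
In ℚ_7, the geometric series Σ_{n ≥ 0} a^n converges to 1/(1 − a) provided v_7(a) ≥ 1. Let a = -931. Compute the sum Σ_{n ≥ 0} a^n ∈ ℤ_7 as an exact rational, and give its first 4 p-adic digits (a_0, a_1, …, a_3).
Σ a^n = 1/(1 − a) = 1/932;  first 4 digits = (1, 0, 2, 4)

v_7(a) = 2 ≥ 1, so the series converges in ℤ_7 to 1/(1 − a) = 1/(1 − (-931)) = 1/932. Expand this rational in ℤ_7: compute digits iteratively via d_i = x_i mod 7, x_{i+1} = (x_i − d_i)/7. The first 4 digits are (1, 0, 2, 4).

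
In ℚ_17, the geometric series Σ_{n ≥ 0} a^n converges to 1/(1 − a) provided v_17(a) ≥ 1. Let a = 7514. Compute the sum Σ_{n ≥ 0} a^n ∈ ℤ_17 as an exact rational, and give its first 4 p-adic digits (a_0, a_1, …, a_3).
Σ a^n = 1/(1 − a) = -1/7513;  first 4 digits = (1, 0, 9, 1)

v_17(a) = 2 ≥ 1, so the series converges in ℤ_17 to 1/(1 − a) = 1/(1 − 7514) = -1/7513. Expand this rational in ℤ_17: compute digits iteratively via d_i = x_i mod 17, x_{i+1} = (x_i − d_i)/17. The first 4 digits are (1, 0, 9, 1).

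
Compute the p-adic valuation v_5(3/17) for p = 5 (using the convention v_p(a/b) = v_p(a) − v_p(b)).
v_5(3/17) = 0

Factor powers of 5 from the numerator and denominator of the reduced fraction: 3 = 5^0 · 3 and 17 = 5^0 · 17. Apply v_p(a/b) = v_p(a) − v_p(b): v_5(3/17) = 0 − 0 = 0.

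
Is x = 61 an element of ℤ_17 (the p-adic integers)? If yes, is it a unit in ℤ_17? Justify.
x ∈ ℤ_17^× (unit); v_17(x) = 0

ℤ_17 = {x ∈ ℚ_17 : v_17(x) ≥ 0} and ℤ_17^× = {x ∈ ℤ_17 : v_17(x) = 0}. Here v_17(61) = v_17(num) − v_17(den) = 0; compare against these criteria.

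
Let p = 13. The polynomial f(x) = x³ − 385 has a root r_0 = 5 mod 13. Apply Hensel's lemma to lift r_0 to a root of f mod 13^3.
r_2 = 1045 (mod 2197)

Hensel: r_{i+1} = r_i − f(r_i)/f′(r_i) mod 13^{i+2}, where f′(x) = 3x². Iterate:
  r_0 = 5 (mod 13)
  r_1 = 31 (mod 169)
  r_2 = 1045 (mod 2197)
Final: r = 1045 with f(r) ≡ 0 mod 13^3.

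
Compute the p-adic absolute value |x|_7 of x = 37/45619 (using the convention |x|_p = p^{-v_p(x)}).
|37/45619|_7 = 2401

Step 1 — compute v_7(x) by factoring powers of 7 out of the numerator and denominator: v_7(37/45619) = -4. Step 2 — apply |x|_p = p^{-v_p(x)} = 7^{4} = 2401.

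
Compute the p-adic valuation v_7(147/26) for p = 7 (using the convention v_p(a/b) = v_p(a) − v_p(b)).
v_7(147/26) = 2

Factor powers of 7 from the numerator and denominator of the reduced fraction: 147 = 7^2 · 3 and 26 = 7^0 · 26. Apply v_p(a/b) = v_p(a) − v_p(b): v_7(147/26) = 2 − 0 = 2.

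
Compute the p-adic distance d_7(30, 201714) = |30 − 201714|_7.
d_7(30, 201714) = 1/16807

Step 1 — x − y = 30 − 201714 = -201684. Step 2 — v_7(-201684) = 5 (factor: -201684 = −(7^5 · 12); the sign does not affect v_p). Step 3 — |x − y|_7 = 7^{-5} = 1/16807.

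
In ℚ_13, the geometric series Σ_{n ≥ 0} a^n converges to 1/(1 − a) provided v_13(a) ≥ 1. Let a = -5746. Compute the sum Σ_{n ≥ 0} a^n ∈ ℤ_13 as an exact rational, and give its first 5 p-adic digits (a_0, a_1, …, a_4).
Σ a^n = 1/(1 − a) = 1/5747;  first 5 digits = (1, 0, 5, 10, 11)

v_13(a) = 2 ≥ 1, so the series converges in ℤ_13 to 1/(1 − a) = 1/(1 − (-5746)) = 1/5747. Expand this rational in ℤ_13: compute digits iteratively via d_i = x_i mod 13, x_{i+1} = (x_i − d_i)/13. The first 5 digits are (1, 0, 5, 10, 11).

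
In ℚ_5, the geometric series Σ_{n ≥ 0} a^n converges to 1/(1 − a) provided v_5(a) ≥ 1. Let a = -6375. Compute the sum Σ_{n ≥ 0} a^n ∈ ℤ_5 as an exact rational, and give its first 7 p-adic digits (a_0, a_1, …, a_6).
Σ a^n = 1/(1 − a) = 1/6376;  first 7 digits = (1, 0, 0, 4, 4, 2, 0)

v_5(a) = 3 ≥ 1, so the series converges in ℤ_5 to 1/(1 − a) = 1/(1 − (-6375)) = 1/6376. Expand this rational in ℤ_5: compute digits iteratively via d_i = x_i mod 5, x_{i+1} = (x_i − d_i)/5. The first 7 digits are (1, 0, 0, 4, 4, 2, 0).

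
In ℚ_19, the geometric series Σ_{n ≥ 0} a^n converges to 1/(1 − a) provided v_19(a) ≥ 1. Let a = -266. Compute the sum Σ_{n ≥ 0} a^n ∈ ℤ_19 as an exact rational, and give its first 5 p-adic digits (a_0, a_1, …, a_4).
Σ a^n = 1/(1 − a) = 1/267;  first 5 digits = (1, 5, 5, 2, 6)

v_19(a) = 1 ≥ 1, so the series converges in ℤ_19 to 1/(1 − a) = 1/(1 − (-266)) = 1/267. Expand this rational in ℤ_19: compute digits iteratively via d_i = x_i mod 19, x_{i+1} = (x_i − d_i)/19. The first 5 digits are (1, 5, 5, 2, 6).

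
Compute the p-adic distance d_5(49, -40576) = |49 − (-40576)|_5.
d_5(49, -40576) = 1/3125

Step 1 — x − y = 49 − (-40576) = 40625. Step 2 — v_5(40625) = 5 (factor: 40625 = (5^5 · 13); the sign does not affect v_p). Step 3 — |x − y|_5 = 5^{-5} = 1/3125.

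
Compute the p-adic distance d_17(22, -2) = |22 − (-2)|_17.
d_17(22, -2) = 1

Step 1 — x − y = 22 − (-2) = 24. Step 2 — v_17(24) = 0 (factor: 24 = (17^0 · 24); the sign does not affect v_p). Step 3 — |x − y|_17 = 17^{0} = 1.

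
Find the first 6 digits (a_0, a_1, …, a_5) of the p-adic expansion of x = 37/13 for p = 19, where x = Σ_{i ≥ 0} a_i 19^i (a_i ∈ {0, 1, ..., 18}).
(a_0, …, a_5) = (16, 11, 14, 8, 1, 16)

v_19(37/13) = 0 (numerator and denominator both coprime to 19), so x ∈ ℤ_19^×. Compute digits iteratively via a_i = x_i mod 19, x_{i+1} = (x_i − a_i)/19, with x_0 = x:
  x_0 = 37/13;  a_0 = 16;  x_1 = (x_0 − 16)/19 = -9/13
  x_1 = -9/13;  a_1 = 11;  x_2 = (x_1 − 11)/19 = -8/13
  x_2 = -8/13;  a_2 = 14;  x_3 = (x_2 − 14)/19 = -10/13
  x_3 = -10/13;  a_3 = 8;  x_4 = (x_3 − 8)/19 = -6/13
  x_4 = -6/13;  a_4 = 1;  x_5 = (x_4 − 1)/19 = -1/13
  x_5 = -1/13;  a_5 = 16;  x_6 = (x_5 − 16)/19 = -11/13
Digits: (16, 11, 14, 8, 1, 16).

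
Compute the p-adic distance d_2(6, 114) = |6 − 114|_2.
d_2(6, 114) = 1/4

Step 1 — x − y = 6 − 114 = -108. Step 2 — v_2(-108) = 2 (factor: -108 = −(2^2 · 27); the sign does not affect v_p). Step 3 — |x − y|_2 = 2^{-2} = 1/4.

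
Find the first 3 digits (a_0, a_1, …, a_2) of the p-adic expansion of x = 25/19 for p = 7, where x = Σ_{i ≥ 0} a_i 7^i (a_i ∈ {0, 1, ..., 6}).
(a_0, …, a_2) = (5, 5, 4)

v_7(25/19) = 0 (numerator and denominator both coprime to 7), so x ∈ ℤ_7^×. Compute digits iteratively via a_i = x_i mod 7, x_{i+1} = (x_i − a_i)/7, with x_0 = x:
  x_0 = 25/19;  a_0 = 5;  x_1 = (x_0 − 5)/7 = -10/19
  x_1 = -10/19;  a_1 = 5;  x_2 = (x_1 − 5)/7 = -15/19
  x_2 = -15/19;  a_2 = 4;  x_3 = (x_2 − 4)/7 = -13/19
Digits: (5, 5, 4).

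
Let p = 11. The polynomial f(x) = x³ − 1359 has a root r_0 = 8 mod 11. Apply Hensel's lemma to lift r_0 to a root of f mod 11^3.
r_2 = 976 (mod 1331)

Hensel: r_{i+1} = r_i − f(r_i)/f′(r_i) mod 11^{i+2}, where f′(x) = 3x². Iterate:
  r_0 = 8 (mod 11)
  r_1 = 8 (mod 121)
  r_2 = 976 (mod 1331)
Final: r = 976 with f(r) ≡ 0 mod 11^3.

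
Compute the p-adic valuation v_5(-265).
v_5(-265) = 1

v_5(n) is the largest exponent k such that 5^k divides n. Factor out: -265 = -5^1 · 53. (Sign doesn't affect v_p.) So v_5(-265) = 1.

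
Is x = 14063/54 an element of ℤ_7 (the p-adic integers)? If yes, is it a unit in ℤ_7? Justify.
x ∈ ℤ_7 but not a unit; v_7(x) = 3 > 0

ℤ_7 = {x ∈ ℚ_7 : v_7(x) ≥ 0} and ℤ_7^× = {x ∈ ℤ_7 : v_7(x) = 0}. Here v_7(14063/54) = v_7(num) − v_7(den) = 3; compare against these criteria.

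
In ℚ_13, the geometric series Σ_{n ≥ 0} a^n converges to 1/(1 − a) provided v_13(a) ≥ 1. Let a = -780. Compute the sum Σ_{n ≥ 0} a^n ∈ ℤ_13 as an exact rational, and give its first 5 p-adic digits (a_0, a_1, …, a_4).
Σ a^n = 1/(1 − a) = 1/781;  first 5 digits = (1, 5, 7, 11, 7)

v_13(a) = 1 ≥ 1, so the series converges in ℤ_13 to 1/(1 − a) = 1/(1 − (-780)) = 1/781. Expand this rational in ℤ_13: compute digits iteratively via d_i = x_i mod 13, x_{i+1} = (x_i − d_i)/13. The first 5 digits are (1, 5, 7, 11, 7).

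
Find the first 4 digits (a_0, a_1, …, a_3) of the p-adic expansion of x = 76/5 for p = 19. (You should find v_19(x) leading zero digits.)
(a_0, …, a_3) = (0, 16, 3, 15)

v_19(76/5) = 1, so a_0 = ... = a_0 = 0. Factor out: x = 19^1 · u with u = 4/5 a unit in ℤ_19. Expand u iteratively via a_{v+i} = u_i mod 19, u_{i+1} = (u_i − a_{v+i})/19:
  u_0 = 4/5;  a_1 = 16;  u_1 = (u_0 − 16)/19 = -4/5
  u_1 = -4/5;  a_2 = 3;  u_2 = (u_1 − 3)/19 = -1/5
  u_2 = -1/5;  a_3 = 15;  u_3 = (u_2 − 15)/19 = -4/5
Digits: (0, 16, 3, 15).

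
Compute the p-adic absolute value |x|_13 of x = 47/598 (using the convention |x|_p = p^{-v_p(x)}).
|47/598|_13 = 13

Step 1 — compute v_13(x) by factoring powers of 13 out of the numerator and denominator: v_13(47/598) = -1. Step 2 — apply |x|_p = p^{-v_p(x)} = 13^{1} = 13.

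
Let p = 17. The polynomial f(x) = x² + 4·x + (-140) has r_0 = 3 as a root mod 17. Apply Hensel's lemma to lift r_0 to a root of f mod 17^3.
r_2 = 4899 (mod 4913)

Hensel: r_{i+1} = r_i − f(r_i)·(f′(r_i))^{-1} mod 17^{i+2}, f′(x) = 2x + 4. Iterate:
  r_0 = 3 (mod 17)
  r_1 = 275 (mod 289)
  r_2 = 4899 (mod 4913)
Final: r = 4899 satisfies f(r) ≡ 0 mod 17^3.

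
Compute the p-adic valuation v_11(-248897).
v_11(-248897) = 4

v_11(n) is the largest exponent k such that 11^k divides n. Factor out: -248897 = -11^4 · 17. (Sign doesn't affect v_p.) So v_11(-248897) = 4.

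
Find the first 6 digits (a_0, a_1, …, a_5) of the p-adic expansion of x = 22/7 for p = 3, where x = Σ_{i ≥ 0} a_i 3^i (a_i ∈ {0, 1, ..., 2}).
(a_0, …, a_5) = (1, 2, 0, 2, 1, 2)

v_3(22/7) = 0 (numerator and denominator both coprime to 3), so x ∈ ℤ_3^×. Compute digits iteratively via a_i = x_i mod 3, x_{i+1} = (x_i − a_i)/3, with x_0 = x:
  x_0 = 22/7;  a_0 = 1;  x_1 = (x_0 − 1)/3 = 5/7
  x_1 = 5/7;  a_1 = 2;  x_2 = (x_1 − 2)/3 = -3/7
  x_2 = -3/7;  a_2 = 0;  x_3 = (x_2 − 0)/3 = -1/7
  x_3 = -1/7;  a_3 = 2;  x_4 = (x_3 − 2)/3 = -5/7
  x_4 = -5/7;  a_4 = 1;  x_5 = (x_4 − 1)/3 = -4/7
  x_5 = -4/7;  a_5 = 2;  x_6 = (x_5 − 2)/3 = -6/7
Digits: (1, 2, 0, 2, 1, 2).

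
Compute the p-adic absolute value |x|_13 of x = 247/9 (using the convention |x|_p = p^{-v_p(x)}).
|247/9|_13 = 1/13

Step 1 — compute v_13(x) by factoring powers of 13 out of the numerator and denominator: v_13(247/9) = 1. Step 2 — apply |x|_p = p^{-v_p(x)} = 13^{-1} = 1/13.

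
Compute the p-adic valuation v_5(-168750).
v_5(-168750) = 5

v_5(n) is the largest exponent k such that 5^k divides n. Factor out: -168750 = -5^5 · 54. (Sign doesn't affect v_p.) So v_5(-168750) = 5.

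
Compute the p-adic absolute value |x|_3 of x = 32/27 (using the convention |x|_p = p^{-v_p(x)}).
|32/27|_3 = 27

Step 1 — compute v_3(x) by factoring powers of 3 out of the numerator and denominator: v_3(32/27) = -3. Step 2 — apply |x|_p = p^{-v_p(x)} = 3^{3} = 27.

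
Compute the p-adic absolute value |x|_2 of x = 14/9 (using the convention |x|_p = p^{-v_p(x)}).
|14/9|_2 = 1/2

Step 1 — compute v_2(x) by factoring powers of 2 out of the numerator and denominator: v_2(14/9) = 1. Step 2 — apply |x|_p = p^{-v_p(x)} = 2^{-1} = 1/2.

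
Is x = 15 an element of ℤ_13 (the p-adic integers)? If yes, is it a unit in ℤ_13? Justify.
x ∈ ℤ_13^× (unit); v_13(x) = 0

ℤ_13 = {x ∈ ℚ_13 : v_13(x) ≥ 0} and ℤ_13^× = {x ∈ ℤ_13 : v_13(x) = 0}. Here v_13(15) = v_13(num) − v_13(den) = 0; compare against these criteria.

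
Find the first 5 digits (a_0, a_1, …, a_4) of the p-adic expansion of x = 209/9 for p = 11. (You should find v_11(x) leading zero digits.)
(a_0, …, a_4) = (0, 7, 2, 1, 6)

v_11(209/9) = 1, so a_0 = ... = a_0 = 0. Factor out: x = 11^1 · u with u = 19/9 a unit in ℤ_11. Expand u iteratively via a_{v+i} = u_i mod 11, u_{i+1} = (u_i − a_{v+i})/11:
  u_0 = 19/9;  a_1 = 7;  u_1 = (u_0 − 7)/11 = -4/9
  u_1 = -4/9;  a_2 = 2;  u_2 = (u_1 − 2)/11 = -2/9
  u_2 = -2/9;  a_3 = 1;  u_3 = (u_2 − 1)/11 = -1/9
  u_3 = -1/9;  a_4 = 6;  u_4 = (u_3 − 6)/11 = -5/9
Digits: (0, 7, 2, 1, 6).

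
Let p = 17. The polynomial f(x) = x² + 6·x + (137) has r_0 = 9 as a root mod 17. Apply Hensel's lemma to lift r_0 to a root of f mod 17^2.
r_1 = 94 (mod 289)

Hensel: r_{i+1} = r_i − f(r_i)·(f′(r_i))^{-1} mod 17^{i+2}, f′(x) = 2x + 6. Iterate:
  r_0 = 9 (mod 17)
  r_1 = 94 (mod 289)
Final: r = 94 satisfies f(r) ≡ 0 mod 17^2.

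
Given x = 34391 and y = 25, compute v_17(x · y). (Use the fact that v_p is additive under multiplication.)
v_17(859775) = 3

v_p(x) = 3 (factor: 34391 = 17^3 · 7); v_p(y) = 0 (factor: 25 = 17^0 · 25). Additivity: v_p(xy) = v_p(x) + v_p(y) = 3 + 0 = 3. (Direct check: xy = 859775 = 17^3 · (175).)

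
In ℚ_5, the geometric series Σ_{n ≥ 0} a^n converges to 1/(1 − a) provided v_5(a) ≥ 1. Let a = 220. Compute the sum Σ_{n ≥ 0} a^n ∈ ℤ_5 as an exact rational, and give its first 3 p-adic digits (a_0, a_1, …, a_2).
Σ a^n = 1/(1 − a) = -1/219;  first 3 digits = (1, 4, 4)

v_5(a) = 1 ≥ 1, so the series converges in ℤ_5 to 1/(1 − a) = 1/(1 − 220) = -1/219. Expand this rational in ℤ_5: compute digits iteratively via d_i = x_i mod 5, x_{i+1} = (x_i − d_i)/5. The first 3 digits are (1, 4, 4).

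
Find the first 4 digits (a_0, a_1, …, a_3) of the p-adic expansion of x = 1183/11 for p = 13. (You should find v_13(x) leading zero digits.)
(a_0, …, a_3) = (0, 0, 3, 1)

v_13(1183/11) = 2, so a_0 = ... = a_1 = 0. Factor out: x = 13^2 · u with u = 7/11 a unit in ℤ_13. Expand u iteratively via a_{v+i} = u_i mod 13, u_{i+1} = (u_i − a_{v+i})/13:
  u_0 = 7/11;  a_2 = 3;  u_1 = (u_0 − 3)/13 = -2/11
  u_1 = -2/11;  a_3 = 1;  u_2 = (u_1 − 1)/13 = -1/11
Digits: (0, 0, 3, 1).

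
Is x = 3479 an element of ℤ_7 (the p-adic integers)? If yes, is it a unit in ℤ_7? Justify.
x ∈ ℤ_7 but not a unit; v_7(x) = 2 > 0

ℤ_7 = {x ∈ ℚ_7 : v_7(x) ≥ 0} and ℤ_7^× = {x ∈ ℤ_7 : v_7(x) = 0}. Here v_7(3479) = v_7(num) − v_7(den) = 2; compare against these criteria.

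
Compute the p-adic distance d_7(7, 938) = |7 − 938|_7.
d_7(7, 938) = 1/49

Step 1 — x − y = 7 − 938 = -931. Step 2 — v_7(-931) = 2 (factor: -931 = −(7^2 · 19); the sign does not affect v_p). Step 3 — |x − y|_7 = 7^{-2} = 1/49.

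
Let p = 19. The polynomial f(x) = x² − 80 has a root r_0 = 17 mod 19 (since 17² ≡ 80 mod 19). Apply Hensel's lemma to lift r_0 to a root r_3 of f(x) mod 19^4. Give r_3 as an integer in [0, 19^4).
r_3 = 15502 (mod 130321)

Hensel's recurrence: r_{i+1} = r_i − f(r_i)·(f′(r_i))^{-1} mod 19^{i+2}, with f′(x) = 2x. Iterate:
  r_0 = 17 (mod 19)
  r_1 = 340 (mod 361)
  r_2 = 1784 (mod 6859)
  r_3 = 15502 (mod 130321)
Final: r_3 = 15502, and one checks f(r_3) ≡ 0 mod 19^4.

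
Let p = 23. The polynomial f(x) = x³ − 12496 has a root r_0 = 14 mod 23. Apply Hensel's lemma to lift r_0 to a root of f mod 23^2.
r_1 = 520 (mod 529)

Hensel: r_{i+1} = r_i − f(r_i)/f′(r_i) mod 23^{i+2}, where f′(x) = 3x². Iterate:
  r_0 = 14 (mod 23)
  r_1 = 520 (mod 529)
Final: r = 520 with f(r) ≡ 0 mod 23^2.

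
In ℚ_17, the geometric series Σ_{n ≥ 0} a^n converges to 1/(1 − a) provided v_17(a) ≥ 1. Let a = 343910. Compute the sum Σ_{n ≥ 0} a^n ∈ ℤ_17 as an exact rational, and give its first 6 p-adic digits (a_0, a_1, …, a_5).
Σ a^n = 1/(1 − a) = -1/343909;  first 6 digits = (1, 0, 0, 2, 4, 0)

v_17(a) = 3 ≥ 1, so the series converges in ℤ_17 to 1/(1 − a) = 1/(1 − 343910) = -1/343909. Expand this rational in ℤ_17: compute digits iteratively via d_i = x_i mod 17, x_{i+1} = (x_i − d_i)/17. The first 6 digits are (1, 0, 0, 2, 4, 0).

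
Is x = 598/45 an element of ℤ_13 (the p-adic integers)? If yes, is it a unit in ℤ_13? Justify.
x ∈ ℤ_13 but not a unit; v_13(x) = 1 > 0

ℤ_13 = {x ∈ ℚ_13 : v_13(x) ≥ 0} and ℤ_13^× = {x ∈ ℤ_13 : v_13(x) = 0}. Here v_13(598/45) = v_13(num) − v_13(den) = 1; compare against these criteria.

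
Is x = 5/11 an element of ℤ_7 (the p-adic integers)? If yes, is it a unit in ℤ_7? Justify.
x ∈ ℤ_7^× (unit); v_7(x) = 0

ℤ_7 = {x ∈ ℚ_7 : v_7(x) ≥ 0} and ℤ_7^× = {x ∈ ℤ_7 : v_7(x) = 0}. Here v_7(5/11) = v_7(num) − v_7(den) = 0; compare against these criteria.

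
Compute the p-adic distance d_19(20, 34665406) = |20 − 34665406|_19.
d_19(20, 34665406) = 1/2476099

Step 1 — x − y = 20 − 34665406 = -34665386. Step 2 — v_19(-34665386) = 5 (factor: -34665386 = −(19^5 · 14); the sign does not affect v_p). Step 3 — |x − y|_19 = 19^{-5} = 1/2476099.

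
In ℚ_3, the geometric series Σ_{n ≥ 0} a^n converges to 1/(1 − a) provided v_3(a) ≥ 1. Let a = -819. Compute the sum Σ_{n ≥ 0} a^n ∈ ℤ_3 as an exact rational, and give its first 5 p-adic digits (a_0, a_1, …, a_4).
Σ a^n = 1/(1 − a) = 1/820;  first 5 digits = (1, 0, 2, 2, 2)

v_3(a) = 2 ≥ 1, so the series converges in ℤ_3 to 1/(1 − a) = 1/(1 − (-819)) = 1/820. Expand this rational in ℤ_3: compute digits iteratively via d_i = x_i mod 3, x_{i+1} = (x_i − d_i)/3. The first 5 digits are (1, 0, 2, 2, 2).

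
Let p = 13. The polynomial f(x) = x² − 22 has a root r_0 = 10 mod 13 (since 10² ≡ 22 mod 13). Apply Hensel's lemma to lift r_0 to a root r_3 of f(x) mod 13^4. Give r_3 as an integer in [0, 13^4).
r_3 = 5600 (mod 28561)

Hensel's recurrence: r_{i+1} = r_i − f(r_i)·(f′(r_i))^{-1} mod 13^{i+2}, with f′(x) = 2x. Iterate:
  r_0 = 10 (mod 13)
  r_1 = 23 (mod 169)
  r_2 = 1206 (mod 2197)
  r_3 = 5600 (mod 28561)
Final: r_3 = 5600, and one checks f(r_3) ≡ 0 mod 13^4.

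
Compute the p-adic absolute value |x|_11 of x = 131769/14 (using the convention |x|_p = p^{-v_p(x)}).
|131769/14|_11 = 1/14641

Step 1 — compute v_11(x) by factoring powers of 11 out of the numerator and denominator: v_11(131769/14) = 4. Step 2 — apply |x|_p = p^{-v_p(x)} = 11^{-4} = 1/14641.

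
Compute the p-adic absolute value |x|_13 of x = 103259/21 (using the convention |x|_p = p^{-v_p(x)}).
|103259/21|_13 = 1/2197

Step 1 — compute v_13(x) by factoring powers of 13 out of the numerator and denominator: v_13(103259/21) = 3. Step 2 — apply |x|_p = p^{-v_p(x)} = 13^{-3} = 1/2197.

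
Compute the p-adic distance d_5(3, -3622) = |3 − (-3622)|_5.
d_5(3, -3622) = 1/125

Step 1 — x − y = 3 − (-3622) = 3625. Step 2 — v_5(3625) = 3 (factor: 3625 = (5^3 · 29); the sign does not affect v_p). Step 3 — |x − y|_5 = 5^{-3} = 1/125.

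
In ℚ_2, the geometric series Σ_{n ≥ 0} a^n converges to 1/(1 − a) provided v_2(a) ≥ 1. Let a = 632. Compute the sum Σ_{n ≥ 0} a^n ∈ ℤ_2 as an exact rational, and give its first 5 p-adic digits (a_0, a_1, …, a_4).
Σ a^n = 1/(1 − a) = -1/631;  first 5 digits = (1, 0, 0, 1, 1)

v_2(a) = 3 ≥ 1, so the series converges in ℤ_2 to 1/(1 − a) = 1/(1 − 632) = -1/631. Expand this rational in ℤ_2: compute digits iteratively via d_i = x_i mod 2, x_{i+1} = (x_i − d_i)/2. The first 5 digits are (1, 0, 0, 1, 1).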